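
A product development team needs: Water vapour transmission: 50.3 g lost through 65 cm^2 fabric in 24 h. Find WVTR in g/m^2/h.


Formula: WVTR = mass_loss / (area * time)
Step 1: Convert area: 65 cm^2 = 0.0065 m^2
Step 2: WVTR = 50.3 g / (0.0065 m^2 * 24 h)
Step 3: WVTR = 50.3 / 0.156 = 322.4 g/m^2/h

322.4 g/m^2/h


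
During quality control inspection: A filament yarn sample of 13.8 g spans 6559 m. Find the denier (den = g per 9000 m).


Formula: den = (mass_g / length_m) * 9000
Substituting: den = (13.8 / 6559) * 9000
Intermediate: 13.8 / 6559 = 0.00210398 g/m
den = 0.00210398 * 9000 = 18.9 denier

18.9 denier


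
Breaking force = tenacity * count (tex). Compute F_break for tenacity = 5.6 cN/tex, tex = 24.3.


Formula: Breaking force = Tenacity * Linear density
F = 5.6 cN/tex * 24.3 tex
F = 136.08 cN

136.08 cN


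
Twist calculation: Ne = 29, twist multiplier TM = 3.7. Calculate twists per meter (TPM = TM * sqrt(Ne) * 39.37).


Formula: TPM = TM * sqrt(Ne) * 39.37
Step 1: sqrt(Ne) = sqrt(29) = 5.3852
Step 2: TM * sqrt(Ne) = 3.7 * 5.3852 = 19.9252
Step 3: TPM = 19.9252 * 39.37 = 784 twists/m

784 twists/m


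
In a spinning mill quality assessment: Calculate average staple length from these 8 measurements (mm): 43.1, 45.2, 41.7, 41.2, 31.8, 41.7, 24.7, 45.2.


Formula: Mean = sum of lengths / count
Sum = 43.1 + 45.2 + 41.7 + 41.2 + 31.8 + 41.7 + 24.7 + 45.2
Sum = 314.6 mm
Mean = 314.6 / 8 = 39.33 mm

39.33 mm


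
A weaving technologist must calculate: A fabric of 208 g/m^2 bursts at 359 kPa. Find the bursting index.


Formula: Bursting Index = Bursting Strength / Fabric GSM
BI = 359 kPa / 208 g/m^2
BI = 1.726 kPa/(g/m^2)

1.726 kPa/(g/m^2)


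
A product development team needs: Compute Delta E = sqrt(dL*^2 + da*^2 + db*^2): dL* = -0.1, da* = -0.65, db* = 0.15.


Formula: Delta E = sqrt(dL*^2 + da*^2 + db*^2)
Step 1: dL*^2 = (-0.1)^2 = 0.01
Step 2: da*^2 = (-0.65)^2 = 0.4225
Step 3: db*^2 = 0.15^2 = 0.0225
Step 4: Sum = 0.01 + 0.4225 + 0.0225 = 0.455
Step 5: Delta E = sqrt(0.455) = 0.67

0.67 Delta E


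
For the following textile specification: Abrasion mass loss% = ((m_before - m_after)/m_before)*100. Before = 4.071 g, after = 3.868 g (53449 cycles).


Formula: Mass loss% = ((m_before - m_after) / m_before) * 100
Step 1: Mass loss = 4.071 - 3.868 = 0.203 g
Step 2: Ratio = 0.203 / 4.071 = 0.0498649
Step 3: Mass loss% = 0.0498649 * 100 = 4.98649% ≈ 4.99%

4.99%


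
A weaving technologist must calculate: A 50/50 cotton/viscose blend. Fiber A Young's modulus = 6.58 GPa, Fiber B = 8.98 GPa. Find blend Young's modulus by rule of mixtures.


Formula: Blend property = (fraction_A * property_A) + (fraction_B * property_B)
Step 1: Contribution A = 50/100 * 6.58 GPa = 3.29 GPa
Step 2: Contribution B = 50/100 * 8.98 GPa = 4.49 GPa
Step 3: Blend Young's modulus = 3.29 + 4.49 = 7.78 GPa

7.78 GPa


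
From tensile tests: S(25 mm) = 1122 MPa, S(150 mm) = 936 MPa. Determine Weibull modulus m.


Formula: m = ln(L1/L2) / ln(S2/S1)
Step 1: ln(L1/L2) = ln(25/150) = -1.79176
Step 2: S2/S1 = 936/1122 = 0.83422
Step 3: ln(S2/S1) = ln(0.83422) = -0.18126
Step 4: m = -1.79176 / -0.18126 = 9.89

9.89 (Weibull m)


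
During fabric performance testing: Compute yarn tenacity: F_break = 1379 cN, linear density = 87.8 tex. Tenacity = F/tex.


Formula: Tenacity = Breaking force / Linear density
Tenacity = 1379 cN / 87.8 tex
Tenacity = 15.71 cN/tex

15.71 cN/tex


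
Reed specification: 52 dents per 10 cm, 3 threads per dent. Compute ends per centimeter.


Formula: EPC = (dents per 10 cm * ends per dent) / 10
Step 1: Total ends per 10 cm = 52 * 3 = 156
Step 2: EPC = 156 / 10 = 15.6 ends/cm

15.6 ends/cm


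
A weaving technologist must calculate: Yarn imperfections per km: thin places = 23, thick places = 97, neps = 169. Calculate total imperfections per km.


Formula: Total = thin places + thick places + neps
Total = 23 + 97 + 169
Total = 289 imperfections/km

289 imperfections/km


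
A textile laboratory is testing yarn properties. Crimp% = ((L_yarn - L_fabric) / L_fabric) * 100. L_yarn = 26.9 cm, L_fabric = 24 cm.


Formula: Crimp% = ((L_yarn - L_fabric) / L_fabric) * 100
Step 1: Extension = 26.9 - 24 = 2.9 cm
Step 2: Crimp% = (2.9 / 24) * 100
Step 3: Crimp% = 0.120833 * 100 = 12.0833% ≈ 12.1%

12.1%


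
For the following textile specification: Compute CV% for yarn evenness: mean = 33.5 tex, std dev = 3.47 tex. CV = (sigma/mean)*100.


Formula: CV% = (standard deviation / mean) * 100
Step 1: Ratio = 3.47 / 33.5 = 0.103582
Step 2: CV% = 0.103582 * 100 = 10.3582% ≈ 10.4%

10.4%


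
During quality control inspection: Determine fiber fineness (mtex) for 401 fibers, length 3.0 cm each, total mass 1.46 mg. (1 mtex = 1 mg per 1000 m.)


Formula: fineness (mtex) = mass (mg) / total length (km) = (mass_mg / total_length_m) * 1000
Step 1: Convert fiber length: 3.0 cm = 0.03 m
Step 2: Total fiber length = 401 * 0.03 = 12.03 m
Step 3: Linear density = 1.46 mg / 12.03 m = 0.1214 mg/m
Step 4: fineness = 0.1214 * 1000 = 121.4 mtex

121.4 mtex


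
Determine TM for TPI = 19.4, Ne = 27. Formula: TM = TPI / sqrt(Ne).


Formula: TM = TPI / sqrt(Ne)
Step 1: sqrt(Ne) = sqrt(27) = 5.1962
Step 2: TM = 19.4 / 5.1962 = 3.73

3.73 TM


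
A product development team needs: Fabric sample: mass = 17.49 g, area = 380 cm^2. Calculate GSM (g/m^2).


Formula: GSM = mass_g / area_m2
Step 1: Convert area: 380 cm^2 = 380 / 10000 = 0.038 m^2
Step 2: GSM = 17.49 g / 0.038 m^2 = 460.3 g/m^2

460.3 g/m^2


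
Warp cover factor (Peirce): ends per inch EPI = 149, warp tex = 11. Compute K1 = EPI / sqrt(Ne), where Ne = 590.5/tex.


Formula: K1 = EPI / sqrt(Ne), with Ne = 590.5 / tex_warp
Step 1: Ne = 590.5 / 11 = 53.682
Step 2: sqrt(Ne) = sqrt(53.682) = 7.3268
Step 3: K1 = 149 / 7.3268 = 20.3

20.3


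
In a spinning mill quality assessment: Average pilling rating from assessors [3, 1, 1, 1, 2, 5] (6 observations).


Formula: Mean = sum / count
Sum = 3 + 1 + 1 + 1 + 2 + 5 = 13
Mean = 13 / 6 = 2.2

2.2


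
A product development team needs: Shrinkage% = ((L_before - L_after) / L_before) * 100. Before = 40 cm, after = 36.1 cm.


Formula: Shrinkage% = ((L_before - L_after) / L_before) * 100
Step 1: Shrinkage = 40 - 36.1 = 3.9 cm
Step 2: Shrinkage% = (3.9 / 40) * 100
Step 3: Shrinkage% = 0.0975 * 100 = 9.75% ≈ 9.8%

9.8%


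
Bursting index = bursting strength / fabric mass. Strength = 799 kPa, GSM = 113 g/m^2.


Formula: Bursting Index = Bursting Strength / Fabric GSM
BI = 799 kPa / 113 g/m^2
BI = 7.071 kPa/(g/m^2)

7.071 kPa/(g/m^2)


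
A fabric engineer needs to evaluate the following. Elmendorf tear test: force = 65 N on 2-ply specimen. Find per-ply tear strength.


Formula: Per-ply strength = Total force / Number of plies
Per-ply = 65 N / 2
Per-ply = 32.5 N

32.5 N


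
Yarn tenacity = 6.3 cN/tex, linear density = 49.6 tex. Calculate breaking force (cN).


Formula: Breaking force = Tenacity * Linear density
F = 6.3 cN/tex * 49.6 tex
F = 312.48 cN

312.48 cN


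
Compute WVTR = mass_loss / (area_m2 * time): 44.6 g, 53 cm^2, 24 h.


Formula: WVTR = mass_loss / (area * time)
Step 1: Convert area: 53 cm^2 = 0.0053 m^2
Step 2: WVTR = 44.6 g / (0.0053 m^2 * 24 h)
Step 3: WVTR = 44.6 / 0.1272 = 350.6 g/m^2/h

350.6 g/m^2/h


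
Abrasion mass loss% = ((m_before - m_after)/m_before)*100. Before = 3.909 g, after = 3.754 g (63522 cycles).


Formula: Mass loss% = ((m_before - m_after) / m_before) * 100
Step 1: Mass loss = 3.909 - 3.754 = 0.155 g
Step 2: Ratio = 0.155 / 3.909 = 0.0396521
Step 3: Mass loss% = 0.0396521 * 100 = 3.96521% ≈ 3.97%

3.97%


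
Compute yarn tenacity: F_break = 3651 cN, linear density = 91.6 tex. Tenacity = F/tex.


Formula: Tenacity = Breaking force / Linear density
Tenacity = 3651 cN / 91.6 tex
Tenacity = 39.86 cN/tex

39.86 cN/tex


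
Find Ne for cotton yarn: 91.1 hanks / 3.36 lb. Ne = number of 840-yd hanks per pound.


Formula: Ne = hanks / mass_lb
Substituting: Ne = 91.1 / 3.36
Ne = 27.1

27.1 Ne


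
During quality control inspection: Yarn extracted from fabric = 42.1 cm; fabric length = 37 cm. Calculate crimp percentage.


Formula: Crimp% = ((L_yarn - L_fabric) / L_fabric) * 100
Step 1: Extension = 42.1 - 37 = 5.1 cm
Step 2: Crimp% = (5.1 / 37) * 100
Step 3: Crimp% = 0.137838 * 100 = 13.7838% ≈ 13.8%

13.8%


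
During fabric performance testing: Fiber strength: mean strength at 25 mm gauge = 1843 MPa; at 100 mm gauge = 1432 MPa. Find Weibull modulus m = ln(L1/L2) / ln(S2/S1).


Formula: m = ln(L1/L2) / ln(S2/S1)
Step 1: ln(L1/L2) = ln(25/100) = -1.38629
Step 2: S2/S1 = 1432/1843 = 0.77699
Step 3: ln(S2/S1) = ln(0.77699) = -0.25233
Step 4: m = -1.38629 / -0.25233 = 5.49

5.49 (Weibull m)


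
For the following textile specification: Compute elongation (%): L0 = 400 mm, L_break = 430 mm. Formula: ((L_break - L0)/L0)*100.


Formula: Elongation (%) = ((L_break - L0) / L0) * 100
Step 1: Extension = 430 - 400 = 30 mm
Step 2: Elongation = (30 / 400) * 100
Step 3: Elongation = 0.075 * 100 = 7.5%

7.5%


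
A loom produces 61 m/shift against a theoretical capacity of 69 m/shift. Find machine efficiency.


Formula: Efficiency% = (Actual output / Theoretical output) * 100
Efficiency% = (61 / 69) * 100
Efficiency% = 0.884058 * 100 = 88.4058% ≈ 88.4%

88.4%


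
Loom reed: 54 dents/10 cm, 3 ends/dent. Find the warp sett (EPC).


Formula: EPC = (dents per 10 cm * ends per dent) / 10
Step 1: Total ends per 10 cm = 54 * 3 = 162
Step 2: EPC = 162 / 10 = 16.2 ends/cm

16.2 ends/cm


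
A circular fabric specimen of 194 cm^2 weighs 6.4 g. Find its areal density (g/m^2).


Formula: GSM = mass_g / area_m2
Step 1: Convert area: 194 cm^2 = 194 / 10000 = 0.0194 m^2
Step 2: GSM = 6.4 g / 0.0194 m^2 = 329.9 g/m^2

329.9 g/m^2


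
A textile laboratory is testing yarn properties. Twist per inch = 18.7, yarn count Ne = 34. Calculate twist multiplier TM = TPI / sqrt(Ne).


Formula: TM = TPI / sqrt(Ne)
Step 1: sqrt(Ne) = sqrt(34) = 5.831
Step 2: TM = 18.7 / 5.831 = 3.21

3.21 TM


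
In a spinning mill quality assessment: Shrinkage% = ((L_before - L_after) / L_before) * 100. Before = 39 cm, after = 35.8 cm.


Formula: Shrinkage% = ((L_before - L_after) / L_before) * 100
Step 1: Shrinkage = 39 - 35.8 = 3.2 cm
Step 2: Shrinkage% = (3.2 / 39) * 100
Step 3: Shrinkage% = 0.082051 * 100 = 8.2051% ≈ 8.2%

8.2%


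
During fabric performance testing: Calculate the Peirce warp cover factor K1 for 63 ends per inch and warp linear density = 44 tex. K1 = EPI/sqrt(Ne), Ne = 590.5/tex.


Formula: K1 = EPI / sqrt(Ne), with Ne = 590.5 / tex_warp
Step 1: Ne = 590.5 / 44 = 13.42
Step 2: sqrt(Ne) = sqrt(13.42) = 3.6633
Step 3: K1 = 63 / 3.6633 = 17.2

17.2


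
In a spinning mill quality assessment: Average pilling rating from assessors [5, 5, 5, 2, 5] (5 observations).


Formula: Mean = sum / count
Sum = 5 + 5 + 5 + 2 + 5 = 22
Mean = 22 / 5 = 4.4

4.4


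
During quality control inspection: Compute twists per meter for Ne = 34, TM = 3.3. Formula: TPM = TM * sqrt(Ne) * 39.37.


Formula: TPM = TM * sqrt(Ne) * 39.37
Step 1: sqrt(Ne) = sqrt(34) = 5.831
Step 2: TM * sqrt(Ne) = 3.3 * 5.831 = 19.2423
Step 3: TPM = 19.2423 * 39.37 = 758 twists/m

758 twists/m


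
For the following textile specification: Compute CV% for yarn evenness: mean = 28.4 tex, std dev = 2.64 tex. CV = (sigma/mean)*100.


Formula: CV% = (standard deviation / mean) * 100
Step 1: Ratio = 2.64 / 28.4 = 0.092958
Step 2: CV% = 0.092958 * 100 = 9.2958% ≈ 9.3%

9.3%


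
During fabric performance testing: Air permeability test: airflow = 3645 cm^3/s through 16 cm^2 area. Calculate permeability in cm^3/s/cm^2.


Formula: Air Permeability = Airflow / Test Area
AP = 3645 cm^3/s / 16 cm^2
AP = 227.8 cm^3/s/cm^2

227.8 cm^3/s/cm^2


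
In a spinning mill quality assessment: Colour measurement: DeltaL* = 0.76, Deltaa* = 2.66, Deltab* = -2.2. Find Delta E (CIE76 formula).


Formula: Delta E = sqrt(dL*^2 + da*^2 + db*^2)
Step 1: dL*^2 = 0.76^2 = 0.5776
Step 2: da*^2 = 2.66^2 = 7.0756
Step 3: db*^2 = (-2.2)^2 = 4.84
Step 4: Sum = 0.5776 + 7.0756 + 4.84 = 12.4932
Step 5: Delta E = sqrt(12.4932) = 3.53

3.53 Delta E


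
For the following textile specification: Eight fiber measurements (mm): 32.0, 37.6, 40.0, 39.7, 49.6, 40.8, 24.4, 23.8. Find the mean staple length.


Formula: Mean = sum of lengths / count
Sum = 32.0 + 37.6 + 40.0 + 39.7 + 49.6 + 40.8 + 24.4 + 23.8
Sum = 287.9 mm
Mean = 287.9 / 8 = 35.99 mm

35.99 mm


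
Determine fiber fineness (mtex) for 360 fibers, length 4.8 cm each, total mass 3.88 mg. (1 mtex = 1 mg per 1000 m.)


Formula: fineness (mtex) = mass (mg) / total length (km) = (mass_mg / total_length_m) * 1000
Step 1: Convert fiber length: 4.8 cm = 0.048 m
Step 2: Total fiber length = 360 * 0.048 = 17.28 m
Step 3: Linear density = 3.88 mg / 17.28 m = 0.2245 mg/m
Step 4: fineness = 0.2245 * 1000 = 224.5 mtex

224.5 mtex


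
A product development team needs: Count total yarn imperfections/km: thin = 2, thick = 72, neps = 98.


Formula: Total = thin places + thick places + neps
Total = 2 + 72 + 98
Total = 172 imperfections/km

172 imperfections/km


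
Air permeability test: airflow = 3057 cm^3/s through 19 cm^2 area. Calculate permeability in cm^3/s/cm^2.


Formula: Air Permeability = Airflow / Test Area
AP = 3057 cm^3/s / 19 cm^2
AP = 160.9 cm^3/s/cm^2

160.9 cm^3/s/cm^2


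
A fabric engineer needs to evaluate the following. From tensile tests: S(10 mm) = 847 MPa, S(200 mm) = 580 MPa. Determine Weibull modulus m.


Formula: m = ln(L1/L2) / ln(S2/S1)
Step 1: ln(L1/L2) = ln(10/200) = -2.99573
Step 2: S2/S1 = 580/847 = 0.68477
Step 3: ln(S2/S1) = ln(0.68477) = -0.37867
Step 4: m = -2.99573 / -0.37867 = 7.91

7.91 (Weibull m)


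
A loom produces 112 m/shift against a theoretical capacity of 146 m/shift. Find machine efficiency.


Formula: Efficiency% = (Actual output / Theoretical output) * 100
Efficiency% = (112 / 146) * 100
Efficiency% = 0.767123 * 100 = 76.7123% ≈ 76.7%

76.7%


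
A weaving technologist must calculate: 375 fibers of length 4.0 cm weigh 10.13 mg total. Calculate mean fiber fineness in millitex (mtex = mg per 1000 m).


Formula: fineness (mtex) = mass (mg) / total length (km) = (mass_mg / total_length_m) * 1000
Step 1: Convert fiber length: 4.0 cm = 0.04 m
Step 2: Total fiber length = 375 * 0.04 = 15.0 m
Step 3: Linear density = 10.13 mg / 15.0 m = 0.6753 mg/m
Step 4: fineness = 0.6753 * 1000 = 675.3 mtex

675.3 mtex


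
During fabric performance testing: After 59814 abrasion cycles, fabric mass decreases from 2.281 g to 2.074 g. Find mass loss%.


Formula: Mass loss% = ((m_before - m_after) / m_before) * 100
Step 1: Mass loss = 2.281 - 2.074 = 0.207 g
Step 2: Ratio = 0.207 / 2.281 = 0.0907497
Step 3: Mass loss% = 0.0907497 * 100 = 9.07497% ≈ 9.07%

9.07%


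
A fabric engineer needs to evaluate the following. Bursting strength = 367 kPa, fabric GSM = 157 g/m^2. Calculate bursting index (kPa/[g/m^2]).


Formula: Bursting Index = Bursting Strength / Fabric GSM
BI = 367 kPa / 157 g/m^2
BI = 2.338 kPa/(g/m^2)

2.338 kPa/(g/m^2)


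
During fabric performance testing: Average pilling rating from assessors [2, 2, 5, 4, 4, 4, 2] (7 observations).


Formula: Mean = sum / count
Sum = 2 + 2 + 5 + 4 + 4 + 4 + 2 = 23
Mean = 23 / 7 = 3.3

3.3


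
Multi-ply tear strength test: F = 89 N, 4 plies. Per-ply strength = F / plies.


Formula: Per-ply strength = Total force / Number of plies
Per-ply = 89 N / 4
Per-ply = 22.25 N

22.25 N


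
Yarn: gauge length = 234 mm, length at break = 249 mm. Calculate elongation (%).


Formula: Elongation (%) = ((L_break - L0) / L0) * 100
Step 1: Extension = 249 - 234 = 15 mm
Step 2: Elongation = (15 / 234) * 100
Step 3: Elongation = 0.064103 * 100 = 6.4103% ≈ 6.4%

6.4%


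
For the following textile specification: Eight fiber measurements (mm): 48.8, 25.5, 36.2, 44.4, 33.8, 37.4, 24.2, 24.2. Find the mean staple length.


Formula: Mean = sum of lengths / count
Sum = 48.8 + 25.5 + 36.2 + 44.4 + 33.8 + 37.4 + 24.2 + 24.2
Sum = 274.5 mm
Mean = 274.5 / 8 = 34.31 mm

34.31 mm


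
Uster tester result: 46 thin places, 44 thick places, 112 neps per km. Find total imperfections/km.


Formula: Total = thin places + thick places + neps
Total = 46 + 44 + 112
Total = 202 imperfections/km

202 imperfections/km


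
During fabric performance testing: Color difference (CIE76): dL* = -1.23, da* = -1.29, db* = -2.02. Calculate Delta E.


Formula: Delta E = sqrt(dL*^2 + da*^2 + db*^2)
Step 1: dL*^2 = (-1.23)^2 = 1.5129
Step 2: da*^2 = (-1.29)^2 = 1.6641
Step 3: db*^2 = (-2.02)^2 = 4.0804
Step 4: Sum = 1.5129 + 1.6641 + 4.0804 = 7.2574
Step 5: Delta E = sqrt(7.2574) = 2.69

2.69 Delta E


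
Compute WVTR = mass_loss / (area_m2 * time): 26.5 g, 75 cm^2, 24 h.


Formula: WVTR = mass_loss / (area * time)
Step 1: Convert area: 75 cm^2 = 0.0075 m^2
Step 2: WVTR = 26.5 g / (0.0075 m^2 * 24 h)
Step 3: WVTR = 26.5 / 0.18 = 147.2 g/m^2/h

147.2 g/m^2/h


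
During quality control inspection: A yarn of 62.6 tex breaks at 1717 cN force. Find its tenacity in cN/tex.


Formula: Tenacity = Breaking force / Linear density
Tenacity = 1717 cN / 62.6 tex
Tenacity = 27.43 cN/tex

27.43 cN/tex


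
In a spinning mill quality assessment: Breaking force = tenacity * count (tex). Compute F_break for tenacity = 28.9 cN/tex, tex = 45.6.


Formula: Breaking force = Tenacity * Linear density
F = 28.9 cN/tex * 45.6 tex
F = 1317.84 cN

1317.84 cN


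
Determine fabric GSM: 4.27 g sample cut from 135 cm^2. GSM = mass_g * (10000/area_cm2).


Formula: GSM = mass_g / area_m2
Step 1: Convert area: 135 cm^2 = 135 / 10000 = 0.0135 m^2
Step 2: GSM = 4.27 g / 0.0135 m^2 = 316.3 g/m^2

316.3 g/m^2


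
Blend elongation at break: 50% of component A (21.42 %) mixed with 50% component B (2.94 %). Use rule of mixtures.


Formula: Blend property = (fraction_A * property_A) + (fraction_B * property_B)
Step 1: Contribution A = 50/100 * 21.42 % = 10.71 %
Step 2: Contribution B = 50/100 * 2.94 % = 1.47 %
Step 3: Blend elongation at break = 10.71 + 1.47 = 12.18 %

12.18 %


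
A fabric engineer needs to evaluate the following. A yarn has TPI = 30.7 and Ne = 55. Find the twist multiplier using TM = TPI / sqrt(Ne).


Formula: TM = TPI / sqrt(Ne)
Step 1: sqrt(Ne) = sqrt(55) = 7.4162
Step 2: TM = 30.7 / 7.4162 = 4.14

4.14 TM


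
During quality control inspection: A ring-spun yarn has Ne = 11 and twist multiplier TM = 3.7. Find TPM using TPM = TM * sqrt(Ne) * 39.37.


Formula: TPM = TM * sqrt(Ne) * 39.37
Step 1: sqrt(Ne) = sqrt(11) = 3.3166
Step 2: TM * sqrt(Ne) = 3.7 * 3.3166 = 12.2714
Step 3: TPM = 12.2714 * 39.37 = 483 twists/m

483 twists/m


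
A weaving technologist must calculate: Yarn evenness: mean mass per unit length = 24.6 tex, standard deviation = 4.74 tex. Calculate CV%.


Formula: CV% = (standard deviation / mean) * 100
Step 1: Ratio = 4.74 / 24.6 = 0.192683
Step 2: CV% = 0.192683 * 100 = 19.2683% ≈ 19.3%

19.3%


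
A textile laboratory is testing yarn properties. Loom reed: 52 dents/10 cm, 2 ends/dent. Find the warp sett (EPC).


Formula: EPC = (dents per 10 cm * ends per dent) / 10
Step 1: Total ends per 10 cm = 52 * 2 = 104
Step 2: EPC = 104 / 10 = 10.4 ends/cm

10.4 ends/cm


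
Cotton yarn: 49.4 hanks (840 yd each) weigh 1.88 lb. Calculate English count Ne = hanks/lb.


Formula: Ne = hanks / mass_lb
Substituting: Ne = 49.4 / 1.88
Ne = 26.3

26.3 Ne


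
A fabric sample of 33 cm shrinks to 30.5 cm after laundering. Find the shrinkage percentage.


Formula: Shrinkage% = ((L_before - L_after) / L_before) * 100
Step 1: Shrinkage = 33 - 30.5 = 2.5 cm
Step 2: Shrinkage% = (2.5 / 33) * 100
Step 3: Shrinkage% = 0.075758 * 100 = 7.5758% ≈ 7.6%

7.6%


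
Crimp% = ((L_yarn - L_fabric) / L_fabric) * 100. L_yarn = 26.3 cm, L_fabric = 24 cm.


Formula: Crimp% = ((L_yarn - L_fabric) / L_fabric) * 100
Step 1: Extension = 26.3 - 24 = 2.3 cm
Step 2: Crimp% = (2.3 / 24) * 100
Step 3: Crimp% = 0.095833 * 100 = 9.5833% ≈ 9.6%

9.6%


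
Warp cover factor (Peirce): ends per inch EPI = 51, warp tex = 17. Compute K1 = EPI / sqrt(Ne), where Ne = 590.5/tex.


Formula: K1 = EPI / sqrt(Ne), with Ne = 590.5 / tex_warp
Step 1: Ne = 590.5 / 17 = 34.735
Step 2: sqrt(Ne) = sqrt(34.735) = 5.8936
Step 3: K1 = 51 / 5.8936 = 8.7

8.7


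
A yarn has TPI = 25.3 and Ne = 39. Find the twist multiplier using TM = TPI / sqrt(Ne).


Formula: TM = TPI / sqrt(Ne)
Step 1: sqrt(Ne) = sqrt(39) = 6.245
Step 2: TM = 25.3 / 6.245 = 4.05

4.05 TM


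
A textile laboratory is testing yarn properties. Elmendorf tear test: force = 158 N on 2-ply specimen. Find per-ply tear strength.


Formula: Per-ply strength = Total force / Number of plies
Per-ply = 158 N / 2
Per-ply = 79 N

79 N


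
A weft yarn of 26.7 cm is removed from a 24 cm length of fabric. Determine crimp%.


Formula: Crimp% = ((L_yarn - L_fabric) / L_fabric) * 100
Step 1: Extension = 26.7 - 24 = 2.7 cm
Step 2: Crimp% = (2.7 / 24) * 100
Step 3: Crimp% = 0.1125 * 100 = 11.25% ≈ 11.3%

11.3%


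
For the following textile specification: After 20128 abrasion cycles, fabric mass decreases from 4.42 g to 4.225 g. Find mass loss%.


Formula: Mass loss% = ((m_before - m_after) / m_before) * 100
Step 1: Mass loss = 4.42 - 4.225 = 0.195 g
Step 2: Ratio = 0.195 / 4.42 = 0.0441176
Step 3: Mass loss% = 0.0441176 * 100 = 4.41176% ≈ 4.41%

4.41%


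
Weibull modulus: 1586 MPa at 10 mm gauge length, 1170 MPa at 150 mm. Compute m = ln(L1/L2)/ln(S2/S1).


Formula: m = ln(L1/L2) / ln(S2/S1)
Step 1: ln(L1/L2) = ln(10/150) = -2.70805
Step 2: S2/S1 = 1170/1586 = 0.7377
Step 3: ln(S2/S1) = ln(0.7377) = -0.30422
Step 4: m = -2.70805 / -0.30422 = 8.90

8.90 (Weibull m)


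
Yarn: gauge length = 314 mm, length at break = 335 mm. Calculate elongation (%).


Formula: Elongation (%) = ((L_break - L0) / L0) * 100
Step 1: Extension = 335 - 314 = 21 mm
Step 2: Elongation = (21 / 314) * 100
Step 3: Elongation = 0.066879 * 100 = 6.6879% ≈ 6.7%

6.7%


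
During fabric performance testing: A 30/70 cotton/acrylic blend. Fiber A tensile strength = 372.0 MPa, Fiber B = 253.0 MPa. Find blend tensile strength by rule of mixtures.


Formula: Blend property = (fraction_A * property_A) + (fraction_B * property_B)
Step 1: Contribution A = 30/100 * 372.0 MPa = 111.6 MPa
Step 2: Contribution B = 70/100 * 253.0 MPa = 177.1 MPa
Step 3: Blend tensile strength = 111.6 + 177.1 = 288.7 MPa

288.7 MPa


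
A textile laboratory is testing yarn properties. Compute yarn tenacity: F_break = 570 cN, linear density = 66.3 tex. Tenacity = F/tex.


Formula: Tenacity = Breaking force / Linear density
Tenacity = 570 cN / 66.3 tex
Tenacity = 8.60 cN/tex

8.60 cN/tex


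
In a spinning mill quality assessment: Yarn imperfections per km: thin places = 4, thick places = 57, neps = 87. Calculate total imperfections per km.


Formula: Total = thin places + thick places + neps
Total = 4 + 57 + 87
Total = 148 imperfections/km

148 imperfections/km


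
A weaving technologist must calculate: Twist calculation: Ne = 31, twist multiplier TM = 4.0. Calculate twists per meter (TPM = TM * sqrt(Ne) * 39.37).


Formula: TPM = TM * sqrt(Ne) * 39.37
Step 1: sqrt(Ne) = sqrt(31) = 5.5678
Step 2: TM * sqrt(Ne) = 4.0 * 5.5678 = 22.2712
Step 3: TPM = 22.2712 * 39.37 = 877 twists/m

877 twists/m


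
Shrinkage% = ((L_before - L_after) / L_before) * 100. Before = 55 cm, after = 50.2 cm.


Formula: Shrinkage% = ((L_before - L_after) / L_before) * 100
Step 1: Shrinkage = 55 - 50.2 = 4.8 cm
Step 2: Shrinkage% = (4.8 / 55) * 100
Step 3: Shrinkage% = 0.087273 * 100 = 8.7273% ≈ 8.7%

8.7%


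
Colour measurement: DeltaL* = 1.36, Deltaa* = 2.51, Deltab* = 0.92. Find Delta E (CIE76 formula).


Formula: Delta E = sqrt(dL*^2 + da*^2 + db*^2)
Step 1: dL*^2 = 1.36^2 = 1.8496
Step 2: da*^2 = 2.51^2 = 6.3001
Step 3: db*^2 = 0.92^2 = 0.8464
Step 4: Sum = 1.8496 + 6.3001 + 0.8464 = 8.9961
Step 5: Delta E = sqrt(8.9961) = 3.0

3.0 Delta E


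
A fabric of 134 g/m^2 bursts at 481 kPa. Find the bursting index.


Formula: Bursting Index = Bursting Strength / Fabric GSM
BI = 481 kPa / 134 g/m^2
BI = 3.590 kPa/(g/m^2)

3.590 kPa/(g/m^2)


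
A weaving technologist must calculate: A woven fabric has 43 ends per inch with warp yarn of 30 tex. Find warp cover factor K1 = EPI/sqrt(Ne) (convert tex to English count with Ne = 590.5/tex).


Formula: K1 = EPI / sqrt(Ne), with Ne = 590.5 / tex_warp
Step 1: Ne = 590.5 / 30 = 19.683
Step 2: sqrt(Ne) = sqrt(19.683) = 4.4366
Step 3: K1 = 43 / 4.4366 = 9.7

9.7


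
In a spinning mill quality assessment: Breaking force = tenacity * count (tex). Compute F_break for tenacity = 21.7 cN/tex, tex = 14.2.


Formula: Breaking force = Tenacity * Linear density
F = 21.7 cN/tex * 14.2 tex
F = 308.14 cN

308.14 cN


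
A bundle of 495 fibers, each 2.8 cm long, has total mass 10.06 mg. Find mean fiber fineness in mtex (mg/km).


Formula: fineness (mtex) = mass (mg) / total length (km) = (mass_mg / total_length_m) * 1000
Step 1: Convert fiber length: 2.8 cm = 0.028 m
Step 2: Total fiber length = 495 * 0.028 = 13.86 m
Step 3: Linear density = 10.06 mg / 13.86 m = 0.7258 mg/m
Step 4: fineness = 0.7258 * 1000 = 725.8 mtex

725.8 mtex


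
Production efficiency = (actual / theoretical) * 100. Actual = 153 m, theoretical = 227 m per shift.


Formula: Efficiency% = (Actual output / Theoretical output) * 100
Efficiency% = (153 / 227) * 100
Efficiency% = 0.674009 * 100 = 67.4009% ≈ 67.4%

67.4%


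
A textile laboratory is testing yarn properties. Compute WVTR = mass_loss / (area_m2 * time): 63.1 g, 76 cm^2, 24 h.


Formula: WVTR = mass_loss / (area * time)
Step 1: Convert area: 76 cm^2 = 0.0076 m^2
Step 2: WVTR = 63.1 g / (0.0076 m^2 * 24 h)
Step 3: WVTR = 63.1 / 0.1824 = 345.9 g/m^2/h

345.9 g/m^2/h


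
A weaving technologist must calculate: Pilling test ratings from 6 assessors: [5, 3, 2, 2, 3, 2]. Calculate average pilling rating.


Formula: Mean = sum / count
Sum = 5 + 3 + 2 + 2 + 3 + 2 = 17
Mean = 17 / 6 = 2.8

2.8


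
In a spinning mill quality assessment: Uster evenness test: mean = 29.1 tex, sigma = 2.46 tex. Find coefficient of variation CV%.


Formula: CV% = (standard deviation / mean) * 100
Step 1: Ratio = 2.46 / 29.1 = 0.084536
Step 2: CV% = 0.084536 * 100 = 8.4536% ≈ 8.5%

8.5%


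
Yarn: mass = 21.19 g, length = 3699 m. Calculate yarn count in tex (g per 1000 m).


Formula: Tex = (mass_g / length_m) * 1000
Substituting: Tex = (21.19 / 3699) * 1000
Intermediate: 21.19 / 3699 = 0.00572858 g/m
Tex = 0.00572858 * 1000 = 5.73 tex

5.73 tex


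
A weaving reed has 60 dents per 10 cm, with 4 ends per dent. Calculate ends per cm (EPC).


Formula: EPC = (dents per 10 cm * ends per dent) / 10
Step 1: Total ends per 10 cm = 60 * 4 = 240
Step 2: EPC = 240 / 10 = 24.0 ends/cm

24.0 ends/cm


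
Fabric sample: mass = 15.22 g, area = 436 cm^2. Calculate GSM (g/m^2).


Formula: GSM = mass_g / area_m2
Step 1: Convert area: 436 cm^2 = 436 / 10000 = 0.0436 m^2
Step 2: GSM = 15.22 g / 0.0436 m^2 = 349.1 g/m^2

349.1 g/m^2


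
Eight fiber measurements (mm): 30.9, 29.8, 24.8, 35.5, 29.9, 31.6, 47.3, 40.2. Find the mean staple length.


Formula: Mean = sum of lengths / count
Sum = 30.9 + 29.8 + 24.8 + 35.5 + 29.9 + 31.6 + 47.3 + 40.2
Sum = 270.0 mm
Mean = 270.0 / 8 = 33.75 mm

33.75 mm


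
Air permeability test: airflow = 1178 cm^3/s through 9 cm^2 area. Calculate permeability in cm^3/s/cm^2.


Formula: Air Permeability = Airflow / Test Area
AP = 1178 cm^3/s / 9 cm^2
AP = 130.9 cm^3/s/cm^2

130.9 cm^3/s/cm^2


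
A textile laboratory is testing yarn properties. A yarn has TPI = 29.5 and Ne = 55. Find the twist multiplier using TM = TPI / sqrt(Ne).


Formula: TM = TPI / sqrt(Ne)
Step 1: sqrt(Ne) = sqrt(55) = 7.4162
Step 2: TM = 29.5 / 7.4162 = 3.98

3.98 TM


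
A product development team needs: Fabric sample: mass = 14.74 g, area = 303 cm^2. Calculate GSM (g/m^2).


Formula: GSM = mass_g / area_m2
Step 1: Convert area: 303 cm^2 = 303 / 10000 = 0.0303 m^2
Step 2: GSM = 14.74 g / 0.0303 m^2 = 486.5 g/m^2

486.5 g/m^2


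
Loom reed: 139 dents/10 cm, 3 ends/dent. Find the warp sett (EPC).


Formula: EPC = (dents per 10 cm * ends per dent) / 10
Step 1: Total ends per 10 cm = 139 * 3 = 417
Step 2: EPC = 417 / 10 = 41.7 ends/cm

41.7 ends/cm


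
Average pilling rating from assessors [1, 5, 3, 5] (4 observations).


Formula: Mean = sum / count
Sum = 1 + 5 + 3 + 5 = 14
Mean = 14 / 4 = 3.5

3.5


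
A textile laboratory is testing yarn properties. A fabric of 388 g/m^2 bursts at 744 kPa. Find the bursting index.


Formula: Bursting Index = Bursting Strength / Fabric GSM
BI = 744 kPa / 388 g/m^2
BI = 1.918 kPa/(g/m^2)

1.918 kPa/(g/m^2)


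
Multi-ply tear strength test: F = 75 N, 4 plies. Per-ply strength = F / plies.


Formula: Per-ply strength = Total force / Number of plies
Per-ply = 75 N / 4
Per-ply = 18.75 N

18.75 N


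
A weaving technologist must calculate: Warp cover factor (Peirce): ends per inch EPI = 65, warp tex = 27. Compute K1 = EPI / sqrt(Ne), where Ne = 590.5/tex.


Formula: K1 = EPI / sqrt(Ne), with Ne = 590.5 / tex_warp
Step 1: Ne = 590.5 / 27 = 21.87
Step 2: sqrt(Ne) = sqrt(21.87) = 4.6765
Step 3: K1 = 65 / 4.6765 = 13.9

13.9


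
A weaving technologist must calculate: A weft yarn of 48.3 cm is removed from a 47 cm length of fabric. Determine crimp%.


Formula: Crimp% = ((L_yarn - L_fabric) / L_fabric) * 100
Step 1: Extension = 48.3 - 47 = 1.3 cm
Step 2: Crimp% = (1.3 / 47) * 100
Step 3: Crimp% = 0.02766 * 100 = 2.766% ≈ 2.8%

2.8%


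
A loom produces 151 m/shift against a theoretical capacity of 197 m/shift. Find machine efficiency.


Formula: Efficiency% = (Actual output / Theoretical output) * 100
Efficiency% = (151 / 197) * 100
Efficiency% = 0.766497 * 100 = 76.6497% ≈ 76.6%

76.6%


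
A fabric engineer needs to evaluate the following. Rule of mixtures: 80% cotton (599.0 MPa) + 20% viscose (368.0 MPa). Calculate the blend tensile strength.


Formula: Blend property = (fraction_A * property_A) + (fraction_B * property_B)
Step 1: Contribution A = 80/100 * 599.0 MPa = 479.2 MPa
Step 2: Contribution B = 20/100 * 368.0 MPa = 73.6 MPa
Step 3: Blend tensile strength = 479.2 + 73.6 = 552.8 MPa

552.8 MPa


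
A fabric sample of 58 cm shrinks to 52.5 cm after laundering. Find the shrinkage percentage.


Formula: Shrinkage% = ((L_before - L_after) / L_before) * 100
Step 1: Shrinkage = 58 - 52.5 = 5.5 cm
Step 2: Shrinkage% = (5.5 / 58) * 100
Step 3: Shrinkage% = 0.094828 * 100 = 9.4828% ≈ 9.5%

9.5%


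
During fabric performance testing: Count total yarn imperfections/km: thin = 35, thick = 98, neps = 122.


Formula: Total = thin places + thick places + neps
Total = 35 + 98 + 122
Total = 255 imperfections/km

255 imperfections/km


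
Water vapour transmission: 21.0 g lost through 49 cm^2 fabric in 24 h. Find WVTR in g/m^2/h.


Formula: WVTR = mass_loss / (area * time)
Step 1: Convert area: 49 cm^2 = 0.0049 m^2
Step 2: WVTR = 21.0 g / (0.0049 m^2 * 24 h)
Step 3: WVTR = 21.0 / 0.1176 = 178.6 g/m^2/h

178.6 g/m^2/h


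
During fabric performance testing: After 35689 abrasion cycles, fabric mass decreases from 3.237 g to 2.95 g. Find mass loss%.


Formula: Mass loss% = ((m_before - m_after) / m_before) * 100
Step 1: Mass loss = 3.237 - 2.95 = 0.287 g
Step 2: Ratio = 0.287 / 3.237 = 0.0886623
Step 3: Mass loss% = 0.0886623 * 100 = 8.86623% ≈ 8.87%

8.87%


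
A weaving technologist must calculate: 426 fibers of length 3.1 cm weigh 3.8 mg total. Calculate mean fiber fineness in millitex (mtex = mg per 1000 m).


Formula: fineness (mtex) = mass (mg) / total length (km) = (mass_mg / total_length_m) * 1000
Step 1: Convert fiber length: 3.1 cm = 0.031 m
Step 2: Total fiber length = 426 * 0.031 = 13.206 m
Step 3: Linear density = 3.8 mg / 13.206 m = 0.2877 mg/m
Step 4: fineness = 0.2877 * 1000 = 287.7 mtex

287.7 mtex


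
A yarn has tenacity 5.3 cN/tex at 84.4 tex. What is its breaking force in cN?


Formula: Breaking force = Tenacity * Linear density
F = 5.3 cN/tex * 84.4 tex
F = 447.32 cN

447.32 cN


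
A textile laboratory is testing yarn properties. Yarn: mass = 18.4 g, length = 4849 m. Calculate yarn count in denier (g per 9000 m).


Formula: den = (mass_g / length_m) * 9000
Substituting: den = (18.4 / 4849) * 9000
Intermediate: 18.4 / 4849 = 0.0037946 g/m
den = 0.0037946 * 9000 = 34.2 denier

34.2 denier


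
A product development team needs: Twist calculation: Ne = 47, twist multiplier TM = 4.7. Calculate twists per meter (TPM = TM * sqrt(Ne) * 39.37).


Formula: TPM = TM * sqrt(Ne) * 39.37
Step 1: sqrt(Ne) = sqrt(47) = 6.8557
Step 2: TM * sqrt(Ne) = 4.7 * 6.8557 = 32.2218
Step 3: TPM = 32.2218 * 39.37 = 1269 twists/m

1269 twists/m


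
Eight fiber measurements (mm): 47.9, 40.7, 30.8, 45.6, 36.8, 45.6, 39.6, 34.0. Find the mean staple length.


Formula: Mean = sum of lengths / count
Sum = 47.9 + 40.7 + 30.8 + 45.6 + 36.8 + 45.6 + 39.6 + 34.0
Sum = 321.0 mm
Mean = 321.0 / 8 = 40.13 mm

40.13 mm


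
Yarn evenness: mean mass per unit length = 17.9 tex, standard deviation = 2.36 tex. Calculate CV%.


Formula: CV% = (standard deviation / mean) * 100
Step 1: Ratio = 2.36 / 17.9 = 0.131844
Step 2: CV% = 0.131844 * 100 = 13.1844% ≈ 13.2%

13.2%


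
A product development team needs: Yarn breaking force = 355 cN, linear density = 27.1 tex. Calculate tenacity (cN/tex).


Formula: Tenacity = Breaking force / Linear density
Tenacity = 355 cN / 27.1 tex
Tenacity = 13.10 cN/tex

13.10 cN/tex


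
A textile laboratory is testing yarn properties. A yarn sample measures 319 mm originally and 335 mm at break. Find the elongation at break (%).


Formula: Elongation (%) = ((L_break - L0) / L0) * 100
Step 1: Extension = 335 - 319 = 16 mm
Step 2: Elongation = (16 / 319) * 100
Step 3: Elongation = 0.050157 * 100 = 5.0157% ≈ 5.0%

5.0%


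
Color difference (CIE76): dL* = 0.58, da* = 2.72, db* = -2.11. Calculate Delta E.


Formula: Delta E = sqrt(dL*^2 + da*^2 + db*^2)
Step 1: dL*^2 = 0.58^2 = 0.3364
Step 2: da*^2 = 2.72^2 = 7.3984
Step 3: db*^2 = (-2.11)^2 = 4.4521
Step 4: Sum = 0.3364 + 7.3984 + 4.4521 = 12.1869
Step 5: Delta E = sqrt(12.1869) = 3.49

3.49 Delta E


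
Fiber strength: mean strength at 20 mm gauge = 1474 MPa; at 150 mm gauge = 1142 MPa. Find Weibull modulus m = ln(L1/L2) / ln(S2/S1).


Formula: m = ln(L1/L2) / ln(S2/S1)
Step 1: ln(L1/L2) = ln(20/150) = -2.01490
Step 2: S2/S1 = 1142/1474 = 0.77476
Step 3: ln(S2/S1) = ln(0.77476) = -0.25520
Step 4: m = -2.01490 / -0.25520 = 7.90

7.90 (Weibull m)


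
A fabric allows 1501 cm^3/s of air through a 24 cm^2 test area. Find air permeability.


Formula: Air Permeability = Airflow / Test Area
AP = 1501 cm^3/s / 24 cm^2
AP = 62.5 cm^3/s/cm^2

62.5 cm^3/s/cm^2


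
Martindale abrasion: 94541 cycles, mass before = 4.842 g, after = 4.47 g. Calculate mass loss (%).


Formula: Mass loss% = ((m_before - m_after) / m_before) * 100
Step 1: Mass loss = 4.842 - 4.47 = 0.372 g
Step 2: Ratio = 0.372 / 4.842 = 0.0768278
Step 3: Mass loss% = 0.0768278 * 100 = 7.68278% ≈ 7.68%

7.68%


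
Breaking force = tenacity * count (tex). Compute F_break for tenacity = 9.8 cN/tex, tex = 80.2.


Formula: Breaking force = Tenacity * Linear density
F = 9.8 cN/tex * 80.2 tex
F = 785.96 cN

785.96 cN


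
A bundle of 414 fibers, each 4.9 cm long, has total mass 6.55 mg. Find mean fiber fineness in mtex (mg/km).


Formula: fineness (mtex) = mass (mg) / total length (km) = (mass_mg / total_length_m) * 1000
Step 1: Convert fiber length: 4.9 cm = 0.049 m
Step 2: Total fiber length = 414 * 0.049 = 20.286 m
Step 3: Linear density = 6.55 mg / 20.286 m = 0.3229 mg/m
Step 4: fineness = 0.3229 * 1000 = 322.9 mtex

322.9 mtex


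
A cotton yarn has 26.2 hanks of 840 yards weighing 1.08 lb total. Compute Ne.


Formula: Ne = hanks / mass_lb
Substituting: Ne = 26.2 / 1.08
Ne = 24.3

24.3 Ne


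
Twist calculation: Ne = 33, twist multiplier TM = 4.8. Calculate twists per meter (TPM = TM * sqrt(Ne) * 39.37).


Formula: TPM = TM * sqrt(Ne) * 39.37
Step 1: sqrt(Ne) = sqrt(33) = 5.7446
Step 2: TM * sqrt(Ne) = 4.8 * 5.7446 = 27.5741
Step 3: TPM = 27.5741 * 39.37 = 1086 twists/m

1086 twists/m


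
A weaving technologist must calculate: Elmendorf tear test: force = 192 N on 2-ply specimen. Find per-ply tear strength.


Formula: Per-ply strength = Total force / Number of plies
Per-ply = 192 N / 2
Per-ply = 96 N

96 N


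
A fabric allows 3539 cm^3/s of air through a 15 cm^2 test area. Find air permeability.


Formula: Air Permeability = Airflow / Test Area
AP = 3539 cm^3/s / 15 cm^2
AP = 235.9 cm^3/s/cm^2

235.9 cm^3/s/cm^2


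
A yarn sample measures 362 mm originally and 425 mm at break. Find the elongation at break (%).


Formula: Elongation (%) = ((L_break - L0) / L0) * 100
Step 1: Extension = 425 - 362 = 63 mm
Step 2: Elongation = (63 / 362) * 100
Step 3: Elongation = 0.174033 * 100 = 17.4033% ≈ 17.4%

17.4%


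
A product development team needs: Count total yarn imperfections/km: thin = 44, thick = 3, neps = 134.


Formula: Total = thin places + thick places + neps
Total = 44 + 3 + 134
Total = 181 imperfections/km

181 imperfections/km


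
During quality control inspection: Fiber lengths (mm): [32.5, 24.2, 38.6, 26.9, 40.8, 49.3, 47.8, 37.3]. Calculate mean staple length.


Formula: Mean = sum of lengths / count
Sum = 32.5 + 24.2 + 38.6 + 26.9 + 40.8 + 49.3 + 47.8 + 37.3
Sum = 297.4 mm
Mean = 297.4 / 8 = 37.18 mm

37.18 mm


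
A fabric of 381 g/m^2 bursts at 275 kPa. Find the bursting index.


Formula: Bursting Index = Bursting Strength / Fabric GSM
BI = 275 kPa / 381 g/m^2
BI = 0.722 kPa/(g/m^2)

0.722 kPa/(g/m^2)


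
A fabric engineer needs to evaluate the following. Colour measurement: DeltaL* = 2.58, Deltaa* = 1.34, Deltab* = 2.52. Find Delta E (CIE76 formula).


Formula: Delta E = sqrt(dL*^2 + da*^2 + db*^2)
Step 1: dL*^2 = 2.58^2 = 6.6564
Step 2: da*^2 = 1.34^2 = 1.7956
Step 3: db*^2 = 2.52^2 = 6.3504
Step 4: Sum = 6.6564 + 1.7956 + 6.3504 = 14.8024
Step 5: Delta E = sqrt(14.8024) = 3.85

3.85 Delta E


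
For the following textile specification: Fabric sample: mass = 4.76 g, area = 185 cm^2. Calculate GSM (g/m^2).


Formula: GSM = mass_g / area_m2
Step 1: Convert area: 185 cm^2 = 185 / 10000 = 0.0185 m^2
Step 2: GSM = 4.76 g / 0.0185 m^2 = 257.3 g/m^2

257.3 g/m^2


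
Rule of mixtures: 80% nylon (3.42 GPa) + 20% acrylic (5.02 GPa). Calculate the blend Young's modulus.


Formula: Blend property = (fraction_A * property_A) + (fraction_B * property_B)
Step 1: Contribution A = 80/100 * 3.42 GPa = 2.736 GPa
Step 2: Contribution B = 20/100 * 5.02 GPa = 1.004 GPa
Step 3: Blend Young's modulus = 2.736 + 1.004 = 3.74 GPa

3.74 GPa


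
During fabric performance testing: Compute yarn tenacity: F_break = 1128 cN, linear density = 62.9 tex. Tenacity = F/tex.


Formula: Tenacity = Breaking force / Linear density
Tenacity = 1128 cN / 62.9 tex
Tenacity = 17.93 cN/tex

17.93 cN/tex


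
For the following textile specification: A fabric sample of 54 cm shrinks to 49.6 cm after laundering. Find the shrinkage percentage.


Formula: Shrinkage% = ((L_before - L_after) / L_before) * 100
Step 1: Shrinkage = 54 - 49.6 = 4.4 cm
Step 2: Shrinkage% = (4.4 / 54) * 100
Step 3: Shrinkage% = 0.081481 * 100 = 8.1481% ≈ 8.1%

8.1%


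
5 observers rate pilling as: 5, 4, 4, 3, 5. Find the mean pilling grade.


Formula: Mean = sum / count
Sum = 5 + 4 + 4 + 3 + 5 = 21
Mean = 21 / 5 = 4.2

4.2


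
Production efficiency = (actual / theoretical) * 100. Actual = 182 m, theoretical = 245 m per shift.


Formula: Efficiency% = (Actual output / Theoretical output) * 100
Efficiency% = (182 / 245) * 100
Efficiency% = 0.742857 * 100 = 74.2857% ≈ 74.3%

74.3%
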